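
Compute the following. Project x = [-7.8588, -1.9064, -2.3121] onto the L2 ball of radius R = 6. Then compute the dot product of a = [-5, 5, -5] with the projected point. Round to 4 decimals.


Step 1: Compute ||x|| (intermediates to 6 decimals).
||x|| = sqrt((-7.8588)^2 + (-1.9064)^2 + (-2.3121)^2) = 8.410761
Step 2: Project.
Since ||x|| > R, scale = R/||x|| = 6/8.410761 = 0.713372, proj(x) = scale * x
proj(x) = [-5.606248, -1.359972, -1.649387]
Step 3: Dot product.
a^T * proj(x) = -5*(-5.606248) + 5*(-1.359972) - 5*(-1.649387) = 29.4783


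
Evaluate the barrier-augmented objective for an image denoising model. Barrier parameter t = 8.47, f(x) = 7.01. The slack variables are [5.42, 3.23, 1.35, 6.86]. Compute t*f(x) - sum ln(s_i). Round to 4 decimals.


Step 1: Compute log-barrier.
ln values: [1.6901, 1.1725, 0.3001, 1.9257]
phi = -(1.6901 + 1.1725 + 0.3001 + 1.9257) = -5.0884
Step 2: Compute augmented objective.
t*f(x) = 8.47*7.01 = 59.3747
Total = 59.3747 - 5.0884 = 54.2863


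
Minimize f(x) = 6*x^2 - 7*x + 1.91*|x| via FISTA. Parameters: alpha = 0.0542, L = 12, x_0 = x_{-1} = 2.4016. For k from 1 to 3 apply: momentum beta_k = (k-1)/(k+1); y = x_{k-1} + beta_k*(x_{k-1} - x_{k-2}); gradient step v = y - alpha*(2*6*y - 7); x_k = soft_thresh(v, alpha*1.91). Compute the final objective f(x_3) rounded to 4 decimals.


FISTA on f(x) = 6*x^2 - 7*x + 1.91*|x|
L = 12, alpha = 0.0542
Iteration 1: beta = 0.0, y = 2.4016 + 0.0*(2.4016 - 2.4016) = 2.4016
  grad(y) = 21.8192, v = y - alpha*grad = 1.219
  prox(v) = soft_thresh(1.219, 0.1035) = 1.1155
Iteration 2: beta = 0.3333, y = 1.1155 + 0.3333*(1.1155 - 2.4016) = 0.6868
  grad(y) = 1.2412, v = y - alpha*grad = 0.6195
  prox(v) = soft_thresh(0.6195, 0.1035) = 0.516
Iteration 3: beta = 0.5, y = 0.516 + 0.5*(0.516 - 1.1155) = 0.2162
  grad(y) = -4.4054, v = y - alpha*grad = 0.455
  prox(v) = soft_thresh(0.455, 0.1035) = 0.3515
f(x_3) = 6*0.3515^2 - 7*0.3515 + 1.91*|0.3515| = -1.0478


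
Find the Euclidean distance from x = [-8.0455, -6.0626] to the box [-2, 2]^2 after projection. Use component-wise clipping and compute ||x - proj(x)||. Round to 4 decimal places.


Project each component onto [-2, 2].
clip(-8.0455) = -2.0, clip(-6.0626) = -2.0
Projection = [-2.0, -2.0]
Squared diffs: [36.5481, 16.5047]
Distance = sqrt(53.0528) = 7.2837


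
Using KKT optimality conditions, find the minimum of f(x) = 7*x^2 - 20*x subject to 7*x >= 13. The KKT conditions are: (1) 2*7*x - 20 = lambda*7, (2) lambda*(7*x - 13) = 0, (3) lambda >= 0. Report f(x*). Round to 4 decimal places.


Step 1: Try lambda = 0 (constraint inactive).
x_unc = 20/(2*7) = 1.4286
Check: 7*1.4286 = 10.0002 < 13 -- violated!
Step 2: Constraint must be active: 7*x = 13
x* = 13/7 = 1.8571 (rounded; the exact value 13/7 is used below)
lambda = (2*7*(13/7) - 20)/7 = 0.8571
Step 3: Compute optimal value.
f(x*) = 7*(13/7)^2 - 20*(13/7) = -13.0


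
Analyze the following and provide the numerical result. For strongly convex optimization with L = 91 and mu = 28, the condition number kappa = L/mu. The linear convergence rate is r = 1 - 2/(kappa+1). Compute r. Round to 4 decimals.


Step 1: Compute the condition number.
kappa = L/mu = 91/28 = 3.25
Step 2: Compute the convergence rate.
r = 1 - 2/(kappa + 1) = 1 - 2*mu/(L + mu) = (L - mu)/(L + mu) = 63/119 = 0.5294


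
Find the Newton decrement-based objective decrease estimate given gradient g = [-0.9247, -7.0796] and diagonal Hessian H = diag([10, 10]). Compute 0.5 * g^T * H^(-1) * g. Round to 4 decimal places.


Step 1: H is diagonal, so H^(-1) * g = [-0.0925, -0.708].
Step 2: g^T H^(-1) g = sum_i g_i^2 / H_ii
  = (-0.9247)^2/10 + (-7.0796)^2/10
  = 0.0855 + 5.0121 = 5.0976
Step 3: Objective decrease = 0.5 * g^T H^(-1) g = 2.5488


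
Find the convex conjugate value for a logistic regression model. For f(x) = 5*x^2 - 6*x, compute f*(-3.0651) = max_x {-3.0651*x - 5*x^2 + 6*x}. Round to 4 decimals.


f*(y) = sup_x {y*x - a*x^2 - b*x} = sup_x {(y-b)*x - a*x^2}
FOC: (y - b) - 2a*x = 0 => x* = (y - b)/(2a)
x* = (-3.0651 + 6)/(2*5) = 0.2935
f*(-3.0651) = (y-b)^2/(4a) = (-3.0651 + 6)^2/(4*5)
= 8.6136/20 = 0.4307


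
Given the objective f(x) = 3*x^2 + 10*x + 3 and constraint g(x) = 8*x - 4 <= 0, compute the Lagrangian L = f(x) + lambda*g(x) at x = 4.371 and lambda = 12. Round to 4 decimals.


Step 1: Evaluate f(x).
f(4.371) = 3*4.371^2 + 10*4.371 + 3 = 104.0269
Step 2: Evaluate g(x).
g(4.371) = 8*4.371 - 4 = 30.968
Step 3: Compute Lagrangian.
L = 104.0269 + 12*30.968 = 475.6429


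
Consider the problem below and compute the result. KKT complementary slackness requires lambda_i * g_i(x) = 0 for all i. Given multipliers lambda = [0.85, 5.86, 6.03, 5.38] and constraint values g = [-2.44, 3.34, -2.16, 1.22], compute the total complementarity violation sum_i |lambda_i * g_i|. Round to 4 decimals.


KKT complementary slackness check:
lambda_1 * g_1 = 0.85 * -2.44 = -2.074
lambda_2 * g_2 = 5.86 * 3.34 = 19.5724
lambda_3 * g_3 = 6.03 * -2.16 = -13.0248
lambda_4 * g_4 = 5.38 * 1.22 = 6.5636
Total violation = 2.074 + 19.5724 + 13.0248 + 6.5636 = 41.2348


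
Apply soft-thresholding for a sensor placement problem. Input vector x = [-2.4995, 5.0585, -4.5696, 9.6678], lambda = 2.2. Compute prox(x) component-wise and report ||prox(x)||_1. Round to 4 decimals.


Soft-thresholding with lambda = 2.2:
prox(-2.4995) = sign(-2.4995)*max(|-2.4995| - 2.2, 0) = -0.2995
prox(5.0585) = sign(5.0585)*max(|5.0585| - 2.2, 0) = 2.8585
prox(-4.5696) = sign(-4.5696)*max(|-4.5696| - 2.2, 0) = -2.3696
prox(9.6678) = sign(9.6678)*max(|9.6678| - 2.2, 0) = 7.4678
prox(x) = [-0.2995, 2.8585, -2.3696, 7.4678]
||prox(x)||_1 = 0.2995 + 2.8585 + 2.3696 + 7.4678 = 12.9954


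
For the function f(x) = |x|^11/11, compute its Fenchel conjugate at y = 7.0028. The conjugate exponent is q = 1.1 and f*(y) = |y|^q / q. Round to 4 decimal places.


The conjugate exponent q satisfies 1/p + 1/q = 1.
p = 11, so q = 11/(11 - 1) = 1.1
|y|^q = 7.0028^1.1 = 8.5074
f*(7.0028) = 8.5074 / 1.1 = 7.734


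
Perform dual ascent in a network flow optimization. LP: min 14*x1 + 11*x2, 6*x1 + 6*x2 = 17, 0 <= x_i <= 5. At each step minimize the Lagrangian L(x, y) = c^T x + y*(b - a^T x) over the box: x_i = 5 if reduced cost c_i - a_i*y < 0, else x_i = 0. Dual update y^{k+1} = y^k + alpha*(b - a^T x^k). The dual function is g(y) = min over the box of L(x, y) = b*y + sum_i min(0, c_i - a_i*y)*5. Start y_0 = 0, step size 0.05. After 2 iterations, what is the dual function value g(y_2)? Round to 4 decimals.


Dual ascent for LP: min 14*x1 + 11*x2, 6*x1 + 6*x2 = 17, 0 <= x_i <= 5
Step 1: y^k = 0.0, reduced costs: (14.0, 11.0)
  x^k = (0.0, 0.0), subgradient = b - a^T x = 17.0
  y^{k+1} = 0.0 + 0.05*17.0 = 0.85
Step 2: y^k = 0.85, reduced costs: (8.9, 5.9)
  x^k = (0.0, 0.0), subgradient = b - a^T x = 17.0
  y^{k+1} = 0.85 + 0.05*17.0 = 1.7
Dual objective at y_2 = 1.7: reduced costs (3.8, 0.8), box minimizer x = (0.0, 0.0)
g(y_2) = b*y + (c1 - a1*y)*x1 + (c2 - a2*y)*x2 = 17*1.7 + 3.8*0.0 + 0.8*0.0 = 28.9 + 0.0 + 0.0 = 28.9


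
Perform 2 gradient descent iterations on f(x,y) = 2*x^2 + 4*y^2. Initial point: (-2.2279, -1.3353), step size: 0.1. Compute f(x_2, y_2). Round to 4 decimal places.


Gradient descent on f(x,y) = 2*x^2 + 4*y^2.
Starting point: (-2.2279, -1.3353), alpha = 0.1
Step 1: grad_x = 2*2*-2.2279 = -8.9116, grad_y = 2*4*-1.3353 = -10.6824
  x_1 = -2.2279 - 0.1*-8.9116 = -1.3367
  y_1 = -1.3353 - 0.1*-10.6824 = -0.2671
Step 2: grad_x = 2*2*-1.3367 = -5.347, grad_y = 2*4*-0.2671 = -2.1365
  x_2 = -1.3367 - 0.1*-5.347 = -0.802
  y_2 = -0.2671 - 0.1*-2.1365 = -0.0534
f(-0.802, -0.0534) = 2*(-0.802)^2 + 4*(-0.0534)^2 = 1.298


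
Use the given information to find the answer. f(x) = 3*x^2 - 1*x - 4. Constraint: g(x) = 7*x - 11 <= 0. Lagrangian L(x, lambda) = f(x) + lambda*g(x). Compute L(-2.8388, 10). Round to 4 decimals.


Step 1: Evaluate f(x).
f(-2.8388) = 3*(-2.8388)^2 - 1*(-2.8388) - 4 = 23.0152
Step 2: Evaluate g(x).
g(-2.8388) = 7*-2.8388 - 11 = -30.8716
Step 3: Compute Lagrangian.
L = 23.0152 + 10*-30.8716 = -285.7008


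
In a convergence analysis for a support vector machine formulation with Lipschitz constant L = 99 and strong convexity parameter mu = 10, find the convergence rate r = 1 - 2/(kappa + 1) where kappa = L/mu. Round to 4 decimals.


Step 1: Compute the condition number.
kappa = L/mu = 99/10 = 9.9
Step 2: Compute the convergence rate.
r = 1 - 2/(kappa + 1) = 1 - 2*mu/(L + mu) = (L - mu)/(L + mu) = 89/109 = 0.8165


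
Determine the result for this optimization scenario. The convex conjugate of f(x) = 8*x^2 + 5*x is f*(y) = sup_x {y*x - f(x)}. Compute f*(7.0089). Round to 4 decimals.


f*(y) = sup_x {y*x - a*x^2 - b*x} = sup_x {(y-b)*x - a*x^2}
FOC: (y - b) - 2a*x = 0 => x* = (y - b)/(2a)
x* = (7.0089 - 5)/(2*8) = 0.1256
f*(7.0089) = (y-b)^2/(4a) = (7.0089 - 5)^2/(4*8)
= 4.0357/32 = 0.1261


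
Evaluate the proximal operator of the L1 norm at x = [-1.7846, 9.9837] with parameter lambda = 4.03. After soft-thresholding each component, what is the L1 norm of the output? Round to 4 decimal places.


Soft-thresholding with lambda = 4.03:
prox(-1.7846) = sign(-1.7846)*max(|-1.7846| - 4.03, 0) = 0.0
prox(9.9837) = sign(9.9837)*max(|9.9837| - 4.03, 0) = 5.9537
prox(x) = [0.0, 5.9537]
||prox(x)||_1 = 0.0 + 5.9537 = 5.9537


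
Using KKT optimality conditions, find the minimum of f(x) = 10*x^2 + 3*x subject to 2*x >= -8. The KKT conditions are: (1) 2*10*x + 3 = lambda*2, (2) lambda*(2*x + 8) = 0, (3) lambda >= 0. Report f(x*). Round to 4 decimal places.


Step 1: Try lambda = 0 (constraint inactive).
Stationarity: 2*10*x + 3 = 0
x* = -3/(2*10) = -0.15
Check constraint: 2*-0.15 = -0.3 >= -8 -- satisfied.
Step 2: Compute optimal value.
f(x*) = 10*(-0.15)^2 + 3*(-0.15) = -0.225


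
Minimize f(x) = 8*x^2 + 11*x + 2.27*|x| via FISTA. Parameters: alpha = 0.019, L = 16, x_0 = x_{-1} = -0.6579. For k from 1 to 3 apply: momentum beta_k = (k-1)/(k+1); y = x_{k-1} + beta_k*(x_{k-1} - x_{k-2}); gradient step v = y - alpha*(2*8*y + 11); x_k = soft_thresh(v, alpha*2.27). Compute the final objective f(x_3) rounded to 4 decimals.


FISTA on f(x) = 8*x^2 + 11*x + 2.27*|x|
L = 16, alpha = 0.019
Iteration 1: beta = 0.0, y = -0.6579 + 0.0*(-0.6579 + 0.6579) = -0.6579
  grad(y) = 0.4736, v = y - alpha*grad = -0.6669
  prox(v) = soft_thresh(-0.6669, 0.0431) = -0.6238
Iteration 2: beta = 0.3333, y = -0.6238 + 0.3333*(-0.6238 + 0.6579) = -0.6124
  grad(y) = 1.2017, v = y - alpha*grad = -0.6352
  prox(v) = soft_thresh(-0.6352, 0.0431) = -0.5921
Iteration 3: beta = 0.5, y = -0.5921 + 0.5*(-0.5921 + 0.6238) = -0.5763
  grad(y) = 1.7799, v = y - alpha*grad = -0.6101
  prox(v) = soft_thresh(-0.6101, 0.0431) = -0.5669
f(x_3) = 8*(-0.5669)^2 + 11*(-0.5669) + 2.27*|-0.5669| = -2.378


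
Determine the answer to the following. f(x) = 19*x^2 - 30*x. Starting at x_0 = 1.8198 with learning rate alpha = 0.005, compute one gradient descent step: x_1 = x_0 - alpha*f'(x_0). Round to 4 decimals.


We compute the gradient at x_0 and apply the update.
f'(x) = 38*x - 30
f'(1.8198) = 38*1.8198 - 30 = 39.1524
x_1 = 1.8198 - 0.005*39.1524 = 1.624


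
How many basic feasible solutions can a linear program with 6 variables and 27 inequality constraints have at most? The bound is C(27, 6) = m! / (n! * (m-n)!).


Each vertex corresponds to some choice of n active constraints out of m, so the number of vertices is at most C(m, n) = m! / (n!(m-n)!).
m = 27, n = 6
Numerator: 27 * 26 * 25 * 24 * 23 * 22
Denominator: 6! = 720
C(27, 6) = 296010


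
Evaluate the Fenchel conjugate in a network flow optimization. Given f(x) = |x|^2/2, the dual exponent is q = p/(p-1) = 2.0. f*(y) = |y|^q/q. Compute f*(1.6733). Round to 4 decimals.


The conjugate exponent q satisfies 1/p + 1/q = 1.
p = 2, so q = 2/(2 - 1) = 2.0
|y|^q = 1.6733^2.0 = 2.7999
f*(1.6733) = 2.7999 / 2.0 = 1.4


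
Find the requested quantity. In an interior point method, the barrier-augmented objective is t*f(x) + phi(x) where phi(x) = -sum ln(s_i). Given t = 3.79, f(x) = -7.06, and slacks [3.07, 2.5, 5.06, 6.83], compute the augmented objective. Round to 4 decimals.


Step 1: Compute log-barrier.
ln values: [1.1217, 0.9163, 1.6214, 1.9213]
phi = -(1.1217 + 0.9163 + 1.6214 + 1.9213) = -5.5807
Step 2: Compute augmented objective.
t*f(x) = 3.79*-7.06 = -26.7574
Total = -26.7574 - 5.5807 = -32.3381


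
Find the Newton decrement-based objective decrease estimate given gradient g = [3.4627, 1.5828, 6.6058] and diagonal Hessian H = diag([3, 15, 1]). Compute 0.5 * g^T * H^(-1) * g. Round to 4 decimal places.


Step 1: H is diagonal, so H^(-1) * g = [1.1542, 0.1055, 6.6058].
Step 2: g^T H^(-1) g = sum_i g_i^2 / H_ii
  = (3.4627)^2/3 + (1.5828)^2/15 + (6.6058)^2/1
  = 3.9968 + 0.167 + 43.6366 = 47.8004
Step 3: Objective decrease = 0.5 * g^T H^(-1) g = 23.9002


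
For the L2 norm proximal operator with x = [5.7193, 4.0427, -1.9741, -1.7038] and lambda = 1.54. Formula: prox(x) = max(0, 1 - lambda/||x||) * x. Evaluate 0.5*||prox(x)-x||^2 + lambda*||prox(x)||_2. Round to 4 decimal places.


Step 1: Compute ||x||.
||x|| = 7.4735
Step 2: Compute scaling factor.
scale = max(0, 1 - 1.54/7.4735) = 0.7939
Step 3: prox(x) = [4.5408, 3.2097, -1.5673, -1.3527]
||prox(x)|| = 5.9335
Step 4: Proximal objective.
0.5*||prox-x||^2 = 1.1858
lambda*||prox|| = 9.1376
Total = 10.3235


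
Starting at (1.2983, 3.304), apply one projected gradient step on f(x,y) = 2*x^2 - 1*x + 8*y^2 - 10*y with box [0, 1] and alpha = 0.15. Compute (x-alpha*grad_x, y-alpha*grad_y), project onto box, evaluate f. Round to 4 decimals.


Step 1: Compute gradient at (1.2983, 3.304).
grad_x = 2*2*1.2983 - 1 = 4.1932
grad_y = 2*8*3.304 - 10 = 42.864
Step 2: Gradient step.
x_raw = 1.2983 - 0.15*4.1932 = 0.6693
y_raw = 3.304 - 0.15*42.864 = -3.1256
Step 3: Project onto [0, 1].
x_proj = clip(0.6693) = 0.6693
y_proj = clip(-3.1256) = 0.0
Step 4: Evaluate f.
f(0.6693, 0.0) = 0.2267


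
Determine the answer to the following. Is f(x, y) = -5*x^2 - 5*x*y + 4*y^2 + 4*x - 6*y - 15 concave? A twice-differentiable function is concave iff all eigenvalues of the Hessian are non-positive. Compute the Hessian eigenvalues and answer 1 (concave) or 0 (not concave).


The Hessian of f(x,y) = -5*x^2 - 5*x*y + 4*y^2 + 4*x - 6*y - 15 is:
H = [[-10, -5], [-5, 8]]
Trace = -10 + 8 = -2
Determinant = -10*8 - (-5)^2 = -105
Discriminant = (-2)^2 - 4*-105 = 424.0
Eigenvalues: lambda_1 = -11.2956, lambda_2 = 9.2956
The function is not concave.

0


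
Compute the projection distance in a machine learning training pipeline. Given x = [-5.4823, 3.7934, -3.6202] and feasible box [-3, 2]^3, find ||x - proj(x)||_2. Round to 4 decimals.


Project each component onto [-3, 2].
clip(-5.4823) = -3.0, clip(3.7934) = 2.0, clip(-3.6202) = -3.0
Projection = [-3.0, 2.0, -3.0]
Squared diffs: [6.1618, 3.2163, 0.3846]
Distance = sqrt(9.7627) = 3.1245


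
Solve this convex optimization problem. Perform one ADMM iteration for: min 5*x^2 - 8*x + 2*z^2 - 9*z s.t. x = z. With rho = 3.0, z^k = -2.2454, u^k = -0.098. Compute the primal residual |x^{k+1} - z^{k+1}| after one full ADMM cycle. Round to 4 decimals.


ADMM iteration with rho = 3.0, z^k = -2.2454, u^k = -0.098
Step 1: x-update.
Minimize 5*x^2 - 8*x + (3.0/2)*(x + 2.2454 - 0.098)^2
FOC: (2*5 + 3.0)*x = 8 + 3.0*(-2.2454 + 0.098)
x^{k+1} = 0.1198
Step 2: z-update.
Minimize 2*z^2 - 9*z + (3.0/2)*(0.1198 - z - 0.098)^2
FOC: (2*2 + 3.0)*z = 9 + 3.0*(0.1198 - 0.098)
z^{k+1} = 1.2951
Step 3: u-update.
u^{k+1} = -0.098 + 0.1198 - 1.2951 = -1.2732
Step 4: Primal residual = |0.1198 - 1.2951| = 1.1752


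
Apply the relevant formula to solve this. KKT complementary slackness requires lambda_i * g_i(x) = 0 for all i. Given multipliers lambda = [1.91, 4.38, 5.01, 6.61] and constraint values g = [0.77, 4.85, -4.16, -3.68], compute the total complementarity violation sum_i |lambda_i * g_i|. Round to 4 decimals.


KKT complementary slackness check:
lambda_1 * g_1 = 1.91 * 0.77 = 1.4707
lambda_2 * g_2 = 4.38 * 4.85 = 21.243
lambda_3 * g_3 = 5.01 * -4.16 = -20.8416
lambda_4 * g_4 = 6.61 * -3.68 = -24.3248
Total violation = 1.4707 + 21.243 + 20.8416 + 24.3248 = 67.8801


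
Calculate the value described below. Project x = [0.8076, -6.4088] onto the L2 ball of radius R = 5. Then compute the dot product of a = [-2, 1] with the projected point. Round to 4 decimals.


Step 1: Compute ||x|| (intermediates to 6 decimals).
||x|| = sqrt(0.8076^2 + (-6.4088)^2) = 6.459484
Step 2: Project.
Since ||x|| > R, scale = R/||x|| = 5/6.459484 = 0.774056, proj(x) = scale * x
proj(x) = [0.625128, -4.96077]
Step 3: Dot product.
a^T * proj(x) = -2*0.625128 + 1*(-4.96077) = -6.211


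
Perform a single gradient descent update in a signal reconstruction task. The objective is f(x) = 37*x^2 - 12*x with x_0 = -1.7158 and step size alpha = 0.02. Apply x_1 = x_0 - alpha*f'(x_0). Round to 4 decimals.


We compute the gradient at x_0 and apply the update.
f'(x) = 74*x - 12
f'(-1.7158) = 74*-1.7158 - 12 = -138.9692
x_1 = -1.7158 - 0.02*-138.9692 = 1.0636


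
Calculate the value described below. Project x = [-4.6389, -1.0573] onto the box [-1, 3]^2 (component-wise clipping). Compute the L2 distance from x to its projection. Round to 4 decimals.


Project each component onto [-1, 3].
clip(-4.6389) = -1.0, clip(-1.0573) = -1.0
Projection = [-1.0, -1.0]
Squared diffs: [13.2416, 0.0033]
Distance = sqrt(13.2449) = 3.6394


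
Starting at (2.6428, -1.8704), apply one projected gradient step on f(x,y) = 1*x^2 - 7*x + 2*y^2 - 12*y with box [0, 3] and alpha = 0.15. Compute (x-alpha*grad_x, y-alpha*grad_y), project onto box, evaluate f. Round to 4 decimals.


Step 1: Compute gradient at (2.6428, -1.8704).
grad_x = 2*1*2.6428 - 7 = -1.7144
grad_y = 2*2*-1.8704 - 12 = -19.4816
Step 2: Gradient step.
x_raw = 2.6428 - 0.15*-1.7144 = 2.9
y_raw = -1.8704 - 0.15*-19.4816 = 1.0518
Step 3: Project onto [0, 3].
x_proj = clip(2.9) = 2.9
y_proj = clip(1.0518) = 1.0518
Step 4: Evaluate f.
f(2.9, 1.0518) = -22.2993


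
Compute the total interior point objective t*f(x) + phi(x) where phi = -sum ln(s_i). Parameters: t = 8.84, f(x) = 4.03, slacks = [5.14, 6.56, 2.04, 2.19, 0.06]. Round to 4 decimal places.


Step 1: Compute log-barrier.
ln values: [1.6371, 1.881, 0.7129, 0.7839, -2.8134]
phi = -(1.6371 + 1.881 + 0.7129 + 0.7839 - 2.8134) = -2.2015
Step 2: Compute augmented objective.
t*f(x) = 8.84*4.03 = 35.6252
Total = 35.6252 - 2.2015 = 33.4237


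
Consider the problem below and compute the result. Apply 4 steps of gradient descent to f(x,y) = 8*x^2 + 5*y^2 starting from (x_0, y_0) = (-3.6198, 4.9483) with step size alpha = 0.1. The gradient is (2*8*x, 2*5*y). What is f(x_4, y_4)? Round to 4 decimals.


Gradient descent on f(x,y) = 8*x^2 + 5*y^2.
Starting point: (-3.6198, 4.9483), alpha = 0.1
Step 1: grad_x = 2*8*-3.6198 = -57.9168, grad_y = 2*5*4.9483 = 49.483
  x_1 = -3.6198 - 0.1*-57.9168 = 2.1719
  y_1 = 4.9483 - 0.1*49.483 = 0.0
Step 2: grad_x = 2*8*2.1719 = 34.7501, grad_y = 2*5*0.0 = 0.0
  x_2 = 2.1719 - 0.1*34.7501 = -1.3031
  y_2 = 0.0 - 0.1*0.0 = 0.0
Step 3: grad_x = 2*8*-1.3031 = -20.85, grad_y = 2*5*0.0 = 0.0
  x_3 = -1.3031 - 0.1*-20.85 = 0.7819
  y_3 = 0.0 - 0.1*0.0 = 0.0
Step 4: grad_x = 2*8*0.7819 = 12.51, grad_y = 2*5*0.0 = 0.0
  x_4 = 0.7819 - 0.1*12.51 = -0.4691
  y_4 = 0.0 - 0.1*0.0 = 0.0
f(-0.4691, 0.0) = 8*(-0.4691)^2 + 5*0.0^2 = 1.7606


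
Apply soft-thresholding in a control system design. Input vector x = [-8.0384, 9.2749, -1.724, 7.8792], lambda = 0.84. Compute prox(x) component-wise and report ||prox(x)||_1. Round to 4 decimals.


Soft-thresholding with lambda = 0.84:
prox(-8.0384) = sign(-8.0384)*max(|-8.0384| - 0.84, 0) = -7.1984
prox(9.2749) = sign(9.2749)*max(|9.2749| - 0.84, 0) = 8.4349
prox(-1.724) = sign(-1.724)*max(|-1.724| - 0.84, 0) = -0.884
prox(7.8792) = sign(7.8792)*max(|7.8792| - 0.84, 0) = 7.0392
prox(x) = [-7.1984, 8.4349, -0.884, 7.0392]
||prox(x)||_1 = 7.1984 + 8.4349 + 0.884 + 7.0392 = 23.5565


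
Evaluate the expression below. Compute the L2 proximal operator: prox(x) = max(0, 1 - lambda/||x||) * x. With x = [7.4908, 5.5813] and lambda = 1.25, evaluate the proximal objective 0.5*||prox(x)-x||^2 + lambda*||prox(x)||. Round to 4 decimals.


Step 1: Compute ||x||.
||x|| = 9.3415
Step 2: Compute scaling factor.
scale = max(0, 1 - 1.25/9.3415) = 0.8662
Step 3: prox(x) = [6.4884, 4.8345]
||prox(x)|| = 8.0915
Step 4: Proximal objective.
0.5*||prox-x||^2 = 0.7813
lambda*||prox|| = 10.1144
Total = 10.8956


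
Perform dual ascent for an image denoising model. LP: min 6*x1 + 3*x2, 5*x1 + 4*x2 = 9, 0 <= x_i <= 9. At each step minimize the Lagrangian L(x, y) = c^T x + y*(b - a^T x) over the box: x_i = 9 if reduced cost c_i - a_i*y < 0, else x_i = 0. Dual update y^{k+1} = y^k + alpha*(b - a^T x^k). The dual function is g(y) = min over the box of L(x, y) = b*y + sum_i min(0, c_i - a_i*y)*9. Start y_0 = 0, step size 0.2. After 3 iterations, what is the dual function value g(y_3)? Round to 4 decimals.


Dual ascent for LP: min 6*x1 + 3*x2, 5*x1 + 4*x2 = 9, 0 <= x_i <= 9
Step 1: y^k = 0.0, reduced costs: (6.0, 3.0)
  x^k = (0.0, 0.0), subgradient = b - a^T x = 9.0
  y^{k+1} = 0.0 + 0.2*9.0 = 1.8
Step 2: y^k = 1.8, reduced costs: (-3.0, -4.2)
  x^k = (9.0, 9.0), subgradient = b - a^T x = -72.0
  y^{k+1} = 1.8 + 0.2*-72.0 = -12.6
Step 3: y^k = -12.6, reduced costs: (69.0, 53.4)
  x^k = (0.0, 0.0), subgradient = b - a^T x = 9.0
  y^{k+1} = -12.6 + 0.2*9.0 = -10.8
Dual objective at y_3 = -10.8: reduced costs (60.0, 46.2), box minimizer x = (0.0, 0.0)
g(y_3) = b*y + (c1 - a1*y)*x1 + (c2 - a2*y)*x2 = 9*(-10.8) + 60.0*0.0 + 46.2*0.0 = -97.2 + 0.0 + 0.0 = -97.2


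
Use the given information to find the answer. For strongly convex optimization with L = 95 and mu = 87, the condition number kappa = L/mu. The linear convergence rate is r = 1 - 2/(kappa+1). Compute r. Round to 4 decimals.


Step 1: Compute the condition number.
kappa = L/mu = 95/87 = 1.092
Step 2: Compute the convergence rate.
r = 1 - 2/(kappa + 1) = 1 - 2*mu/(L + mu) = (L - mu)/(L + mu) = 8/182 = 0.044


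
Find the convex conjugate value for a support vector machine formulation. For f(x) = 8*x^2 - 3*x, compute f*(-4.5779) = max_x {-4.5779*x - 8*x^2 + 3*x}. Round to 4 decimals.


f*(y) = sup_x {y*x - a*x^2 - b*x} = sup_x {(y-b)*x - a*x^2}
FOC: (y - b) - 2a*x = 0 => x* = (y - b)/(2a)
x* = (-4.5779 + 3)/(2*8) = -0.0986
f*(-4.5779) = (y-b)^2/(4a) = (-4.5779 + 3)^2/(4*8)
= 2.4898/32 = 0.0778


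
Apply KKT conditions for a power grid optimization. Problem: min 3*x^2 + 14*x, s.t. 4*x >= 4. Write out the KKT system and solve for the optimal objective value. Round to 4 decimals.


Step 1: Try lambda = 0 (constraint inactive).
x_unc = -14/(2*3) = -2.3333
Check: 4*-2.3333 = -9.3332 < 4 -- violated!
Step 2: Constraint must be active: 4*x = 4
x* = 4/4 = 1.0
lambda = (2*3*1.0 + 14)/4 = 5.0
Step 3: Compute optimal value.
f(x*) = 3*1.0^2 + 14*1.0 = 17.0


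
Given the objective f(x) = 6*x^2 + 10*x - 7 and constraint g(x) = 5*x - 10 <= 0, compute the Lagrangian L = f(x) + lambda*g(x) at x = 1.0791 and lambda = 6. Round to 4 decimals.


Step 1: Evaluate f(x).
f(1.0791) = 6*1.0791^2 + 10*1.0791 - 7 = 10.7777
Step 2: Evaluate g(x).
g(1.0791) = 5*1.0791 - 10 = -4.6045
Step 3: Compute Lagrangian.
L = 10.7777 + 6*-4.6045 = -16.8493


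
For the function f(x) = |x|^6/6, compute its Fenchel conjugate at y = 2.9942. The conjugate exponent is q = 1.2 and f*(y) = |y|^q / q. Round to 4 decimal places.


The conjugate exponent q satisfies 1/p + 1/q = 1.
p = 6, so q = 6/(6 - 1) = 1.2
|y|^q = 2.9942^1.2 = 3.7285
f*(2.9942) = 3.7285 / 1.2 = 3.1071


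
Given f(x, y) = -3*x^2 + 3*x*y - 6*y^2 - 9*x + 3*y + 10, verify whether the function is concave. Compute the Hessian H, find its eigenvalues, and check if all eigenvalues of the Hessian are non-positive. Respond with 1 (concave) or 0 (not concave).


The Hessian of f(x,y) = -3*x^2 + 3*x*y - 6*y^2 - 9*x + 3*y + 10 is:
H = [[-6, 3], [3, -12]]
Trace = -6 - 12 = -18
Determinant = -6*-12 - (3)^2 = 63
Discriminant = (-18)^2 - 4*63 = 72.0
Eigenvalues: lambda_1 = -13.2426, lambda_2 = -4.7574
The function is concave.

1


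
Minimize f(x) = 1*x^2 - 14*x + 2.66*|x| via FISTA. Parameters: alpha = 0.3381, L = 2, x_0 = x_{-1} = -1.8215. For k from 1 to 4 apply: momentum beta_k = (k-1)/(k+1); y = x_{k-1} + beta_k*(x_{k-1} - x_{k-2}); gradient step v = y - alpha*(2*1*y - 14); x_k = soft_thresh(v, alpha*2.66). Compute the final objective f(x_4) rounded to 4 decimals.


FISTA on f(x) = 1*x^2 - 14*x + 2.66*|x|
L = 2, alpha = 0.3381
Iteration 1: beta = 0.0, y = -1.8215 + 0.0*(-1.8215 + 1.8215) = -1.8215
  grad(y) = -17.643, v = y - alpha*grad = 4.1436
  prox(v) = soft_thresh(4.1436, 0.8993) = 3.2443
Iteration 2: beta = 0.3333, y = 3.2443 + 0.3333*(3.2443 + 1.8215) = 4.9328
  grad(y) = -4.1343, v = y - alpha*grad = 6.3307
  prox(v) = soft_thresh(6.3307, 0.8993) = 5.4313
Iteration 3: beta = 0.5, y = 5.4313 + 0.5*(5.4313 - 3.2443) = 6.5248
  grad(y) = -0.9503, v = y - alpha*grad = 6.8461
  prox(v) = soft_thresh(6.8461, 0.8993) = 5.9468
Iteration 4: beta = 0.6, y = 5.9468 + 0.6*(5.9468 - 5.4313) = 6.2561
  grad(y) = -1.4878, v = y - alpha*grad = 6.7591
  prox(v) = soft_thresh(6.7591, 0.8993) = 5.8598
f(x_4) = 1*5.8598^2 - 14*5.8598 + 2.66*|5.8598| = -32.1129


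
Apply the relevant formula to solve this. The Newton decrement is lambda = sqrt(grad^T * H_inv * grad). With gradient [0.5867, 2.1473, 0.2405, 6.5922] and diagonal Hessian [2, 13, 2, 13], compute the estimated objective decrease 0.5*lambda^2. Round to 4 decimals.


Step 1: H is diagonal, so H^(-1) * g = [0.2934, 0.1652, 0.1203, 0.5071].
Step 2: g^T H^(-1) g = sum_i g_i^2 / H_ii
  = (0.5867)^2/2 + (2.1473)^2/13 + (0.2405)^2/2 + (6.5922)^2/13
  = 0.1721 + 0.3547 + 0.0289 + 3.3429 = 3.8986
Step 3: Objective decrease = 0.5 * g^T H^(-1) g = 1.9493


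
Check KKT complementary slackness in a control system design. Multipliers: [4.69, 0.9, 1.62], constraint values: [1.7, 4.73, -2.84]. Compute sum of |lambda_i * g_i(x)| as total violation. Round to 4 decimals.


KKT complementary slackness check:
lambda_1 * g_1 = 4.69 * 1.7 = 7.973
lambda_2 * g_2 = 0.9 * 4.73 = 4.257
lambda_3 * g_3 = 1.62 * -2.84 = -4.6008
Total violation = 7.973 + 4.257 + 4.6008 = 16.8308


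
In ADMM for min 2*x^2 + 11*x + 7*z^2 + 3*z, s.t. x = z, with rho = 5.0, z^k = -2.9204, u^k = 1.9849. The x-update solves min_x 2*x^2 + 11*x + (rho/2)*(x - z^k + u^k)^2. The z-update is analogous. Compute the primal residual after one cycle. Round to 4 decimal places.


ADMM iteration with rho = 5.0, z^k = -2.9204, u^k = 1.9849
Step 1: x-update.
Minimize 2*x^2 + 11*x + (5.0/2)*(x + 2.9204 + 1.9849)^2
FOC: (2*2 + 5.0)*x = -11 + 5.0*(-2.9204 - 1.9849)
x^{k+1} = -3.9474
Step 2: z-update.
Minimize 7*z^2 + 3*z + (5.0/2)*(-3.9474 - z + 1.9849)^2
FOC: (2*7 + 5.0)*z = -3 + 5.0*(-3.9474 + 1.9849)
z^{k+1} = -0.6743
Step 3: u-update.
u^{k+1} = 1.9849 - 3.9474 + 0.6743 = -1.2881
Step 4: Primal residual = |-3.9474 + 0.6743| = 3.273


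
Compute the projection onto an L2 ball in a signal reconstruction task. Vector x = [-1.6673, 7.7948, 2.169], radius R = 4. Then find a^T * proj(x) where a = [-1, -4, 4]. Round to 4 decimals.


Step 1: Compute ||x|| (intermediates to 6 decimals).
||x|| = sqrt((-1.6673)^2 + 7.7948^2 + 2.169^2) = 8.260954
Step 2: Project.
Since ||x|| > R, scale = R/||x|| = 4/8.260954 = 0.484206, proj(x) = scale * x
proj(x) = [-0.807317, 3.774289, 1.050243]
Step 3: Dot product.
a^T * proj(x) = -1*(-0.807317) - 4*3.774289 + 4*1.050243 = -10.0889


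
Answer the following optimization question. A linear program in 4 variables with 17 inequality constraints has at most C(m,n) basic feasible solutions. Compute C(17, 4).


Each vertex corresponds to some choice of n active constraints out of m, so the number of vertices is at most C(m, n) = m! / (n!(m-n)!).
m = 17, n = 4
Numerator: 17 * 16 * 15 * 14
Denominator: 4! = 24
C(17, 4) = 2380


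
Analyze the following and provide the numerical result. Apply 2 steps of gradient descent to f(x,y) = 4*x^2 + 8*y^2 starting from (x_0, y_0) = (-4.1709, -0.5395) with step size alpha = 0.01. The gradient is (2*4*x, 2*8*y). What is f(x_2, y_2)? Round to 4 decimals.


Gradient descent on f(x,y) = 4*x^2 + 8*y^2.
Starting point: (-4.1709, -0.5395), alpha = 0.01
Step 1: grad_x = 2*4*-4.1709 = -33.3672, grad_y = 2*8*-0.5395 = -8.632
  x_1 = -4.1709 - 0.01*-33.3672 = -3.8372
  y_1 = -0.5395 - 0.01*-8.632 = -0.4532
Step 2: grad_x = 2*4*-3.8372 = -30.6978, grad_y = 2*8*-0.4532 = -7.2509
  x_2 = -3.8372 - 0.01*-30.6978 = -3.5302
  y_2 = -0.4532 - 0.01*-7.2509 = -0.3807
f(-3.5302, -0.3807) = 4*(-3.5302)^2 + 8*(-0.3807)^2 = 51.0099


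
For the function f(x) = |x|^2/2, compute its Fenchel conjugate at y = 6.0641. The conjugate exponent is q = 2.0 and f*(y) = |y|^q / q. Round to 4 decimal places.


The conjugate exponent q satisfies 1/p + 1/q = 1.
p = 2, so q = 2/(2 - 1) = 2.0
|y|^q = 6.0641^2.0 = 36.7733
f*(6.0641) = 36.7733 / 2.0 = 18.3867


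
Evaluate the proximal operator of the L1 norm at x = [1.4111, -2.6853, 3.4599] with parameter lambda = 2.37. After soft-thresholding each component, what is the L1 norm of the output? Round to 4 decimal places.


Soft-thresholding with lambda = 2.37:
prox(1.4111) = sign(1.4111)*max(|1.4111| - 2.37, 0) = 0.0
prox(-2.6853) = sign(-2.6853)*max(|-2.6853| - 2.37, 0) = -0.3153
prox(3.4599) = sign(3.4599)*max(|3.4599| - 2.37, 0) = 1.0899
prox(x) = [0.0, -0.3153, 1.0899]
||prox(x)||_1 = 0.0 + 0.3153 + 1.0899 = 1.4052


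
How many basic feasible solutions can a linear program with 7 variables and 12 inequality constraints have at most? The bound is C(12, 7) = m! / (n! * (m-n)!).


Each vertex corresponds to some choice of n active constraints out of m, so the number of vertices is at most C(m, n) = m! / (n!(m-n)!).
m = 12, n = 7
Numerator: 12 * 11 * 10 * 9 * 8 * 7 * 6
Denominator: 7! = 5040
C(12, 7) = 792


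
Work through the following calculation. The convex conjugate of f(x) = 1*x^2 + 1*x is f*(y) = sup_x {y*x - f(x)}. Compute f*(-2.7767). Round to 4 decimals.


f*(y) = sup_x {y*x - a*x^2 - b*x} = sup_x {(y-b)*x - a*x^2}
FOC: (y - b) - 2a*x = 0 => x* = (y - b)/(2a)
x* = (-2.7767 - 1)/(2*1) = -1.8884
f*(-2.7767) = (y-b)^2/(4a) = (-2.7767 - 1)^2/(4*1)
= 14.2635/4 = 3.5659


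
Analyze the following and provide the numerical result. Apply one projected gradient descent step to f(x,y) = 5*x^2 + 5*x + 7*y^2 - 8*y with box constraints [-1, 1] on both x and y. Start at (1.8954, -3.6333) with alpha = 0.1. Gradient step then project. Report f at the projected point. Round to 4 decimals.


Step 1: Compute gradient at (1.8954, -3.6333).
grad_x = 2*5*1.8954 + 5 = 23.954
grad_y = 2*7*-3.6333 - 8 = -58.8662
Step 2: Gradient step.
x_raw = 1.8954 - 0.1*23.954 = -0.5
y_raw = -3.6333 - 0.1*-58.8662 = 2.2533
Step 3: Project onto [-1, 1].
x_proj = clip(-0.5) = -0.5
y_proj = clip(2.2533) = 1.0
Step 4: Evaluate f.
f(-0.5, 1.0) = -2.25


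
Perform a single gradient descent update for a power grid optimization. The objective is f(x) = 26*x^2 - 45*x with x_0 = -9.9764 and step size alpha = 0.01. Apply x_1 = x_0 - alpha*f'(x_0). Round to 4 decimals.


We compute the gradient at x_0 and apply the update.
f'(x) = 52*x - 45
f'(-9.9764) = 52*-9.9764 - 45 = -563.7728
x_1 = -9.9764 - 0.01*-563.7728 = -4.3387


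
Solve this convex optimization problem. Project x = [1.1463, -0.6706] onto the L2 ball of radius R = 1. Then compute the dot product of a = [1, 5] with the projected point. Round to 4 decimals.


Step 1: Compute ||x|| (intermediates to 6 decimals).
||x|| = sqrt(1.1463^2 + (-0.6706)^2) = 1.328047
Step 2: Project.
Since ||x|| > R, scale = R/||x|| = 1/1.328047 = 0.752985, proj(x) = scale * x
proj(x) = [0.863147, -0.504952]
Step 3: Dot product.
a^T * proj(x) = 1*0.863147 + 5*(-0.504952) = -1.6616


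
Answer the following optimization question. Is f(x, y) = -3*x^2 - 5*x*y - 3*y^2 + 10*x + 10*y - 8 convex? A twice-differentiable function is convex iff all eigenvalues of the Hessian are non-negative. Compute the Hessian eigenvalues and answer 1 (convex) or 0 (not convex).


The Hessian of f(x,y) = -3*x^2 - 5*x*y - 3*y^2 + 10*x + 10*y - 8 is:
H = [[-6, -5], [-5, -6]]
Trace = -6 - 6 = -12
Determinant = -6*-6 - (-5)^2 = 11
Discriminant = (-12)^2 - 4*11 = 100.0
Eigenvalues: lambda_1 = -11.0, lambda_2 = -1.0
The function is not convex.

0


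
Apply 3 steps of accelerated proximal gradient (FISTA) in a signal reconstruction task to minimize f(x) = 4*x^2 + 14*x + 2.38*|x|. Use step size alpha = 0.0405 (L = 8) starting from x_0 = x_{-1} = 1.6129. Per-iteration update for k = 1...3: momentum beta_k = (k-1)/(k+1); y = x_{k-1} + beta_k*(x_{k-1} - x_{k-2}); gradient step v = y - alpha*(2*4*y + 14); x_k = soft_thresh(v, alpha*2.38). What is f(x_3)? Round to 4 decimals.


FISTA on f(x) = 4*x^2 + 14*x + 2.38*|x|
L = 8, alpha = 0.0405
Iteration 1: beta = 0.0, y = 1.6129 + 0.0*(1.6129 - 1.6129) = 1.6129
  grad(y) = 26.9032, v = y - alpha*grad = 0.5233
  prox(v) = soft_thresh(0.5233, 0.0964) = 0.4269
Iteration 2: beta = 0.3333, y = 0.4269 + 0.3333*(0.4269 - 1.6129) = 0.0316
  grad(y) = 14.2529, v = y - alpha*grad = -0.5456
  prox(v) = soft_thresh(-0.5456, 0.0964) = -0.4492
Iteration 3: beta = 0.5, y = -0.4492 + 0.5*(-0.4492 - 0.4269) = -0.8873
  grad(y) = 6.9014, v = y - alpha*grad = -1.1668
  prox(v) = soft_thresh(-1.1668, 0.0964) = -1.0704
f(x_3) = 4*(-1.0704)^2 + 14*(-1.0704) + 2.38*|-1.0704| = -7.8552


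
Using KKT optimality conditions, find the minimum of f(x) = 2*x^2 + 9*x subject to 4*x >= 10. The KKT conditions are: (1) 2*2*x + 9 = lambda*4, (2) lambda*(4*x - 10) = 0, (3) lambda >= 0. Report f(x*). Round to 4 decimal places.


Step 1: Try lambda = 0 (constraint inactive).
x_unc = -9/(2*2) = -2.25
Check: 4*-2.25 = -9.0 < 10 -- violated!
Step 2: Constraint must be active: 4*x = 10
x* = 10/4 = 2.5
lambda = (2*2*2.5 + 9)/4 = 4.75
Step 3: Compute optimal value.
f(x*) = 2*2.5^2 + 9*2.5 = 35.0


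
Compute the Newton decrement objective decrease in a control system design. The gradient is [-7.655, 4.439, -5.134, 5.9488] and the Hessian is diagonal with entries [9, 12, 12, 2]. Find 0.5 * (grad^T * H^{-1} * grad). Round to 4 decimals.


Step 1: H is diagonal, so H^(-1) * g = [-0.8506, 0.3699, -0.4278, 2.9744].
Step 2: g^T H^(-1) g = sum_i g_i^2 / H_ii
  = (-7.655)^2/9 + (4.439)^2/12 + (-5.134)^2/12 + (5.9488)^2/2
  = 6.511 + 1.6421 + 2.1965 + 17.6941 = 28.0437
Step 3: Objective decrease = 0.5 * g^T H^(-1) g = 14.0218


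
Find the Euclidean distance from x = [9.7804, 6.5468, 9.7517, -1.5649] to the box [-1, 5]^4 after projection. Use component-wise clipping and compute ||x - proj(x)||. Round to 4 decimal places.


Project each component onto [-1, 5].
clip(9.7804) = 5.0, clip(6.5468) = 5.0, clip(9.7517) = 5.0, clip(-1.5649) = -1.0
Projection = [5.0, 5.0, 5.0, -1.0]
Squared diffs: [22.8522, 2.3926, 22.5787, 0.3191]
Distance = sqrt(48.1426) = 6.9385


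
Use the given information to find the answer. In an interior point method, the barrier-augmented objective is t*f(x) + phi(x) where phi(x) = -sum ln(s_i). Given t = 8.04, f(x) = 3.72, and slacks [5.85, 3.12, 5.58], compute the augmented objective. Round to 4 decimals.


Step 1: Compute log-barrier.
ln values: [1.7664, 1.1378, 1.7192]
phi = -(1.7664 + 1.1378 + 1.7192) = -4.6235
Step 2: Compute augmented objective.
t*f(x) = 8.04*3.72 = 29.9088
Total = 29.9088 - 4.6235 = 25.2853


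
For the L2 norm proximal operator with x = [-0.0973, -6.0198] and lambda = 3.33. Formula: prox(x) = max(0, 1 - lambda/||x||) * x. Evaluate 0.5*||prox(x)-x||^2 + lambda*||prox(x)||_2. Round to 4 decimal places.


Step 1: Compute ||x||.
||x|| = 6.0206
Step 2: Compute scaling factor.
scale = max(0, 1 - 3.33/6.0206) = 0.4469
Step 3: prox(x) = [-0.0435, -2.6902]
||prox(x)|| = 2.6906
Step 4: Proximal objective.
0.5*||prox-x||^2 = 5.5445
lambda*||prox|| = 8.9597
Total = 14.5041


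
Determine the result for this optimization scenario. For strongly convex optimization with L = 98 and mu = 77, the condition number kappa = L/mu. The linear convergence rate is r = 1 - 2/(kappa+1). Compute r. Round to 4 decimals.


Step 1: Compute the condition number.
kappa = L/mu = 98/77 = 1.2727
Step 2: Compute the convergence rate.
r = 1 - 2/(kappa + 1) = 1 - 2*mu/(L + mu) = (L - mu)/(L + mu) = 21/175 = 0.12


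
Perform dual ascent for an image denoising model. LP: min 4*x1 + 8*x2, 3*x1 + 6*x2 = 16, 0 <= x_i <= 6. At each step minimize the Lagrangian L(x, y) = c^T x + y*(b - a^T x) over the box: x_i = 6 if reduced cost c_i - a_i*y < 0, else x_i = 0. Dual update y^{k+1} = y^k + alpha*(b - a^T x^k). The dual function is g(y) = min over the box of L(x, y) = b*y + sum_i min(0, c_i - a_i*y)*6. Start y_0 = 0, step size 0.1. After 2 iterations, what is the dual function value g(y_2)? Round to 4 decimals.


Dual ascent for LP: min 4*x1 + 8*x2, 3*x1 + 6*x2 = 16, 0 <= x_i <= 6
Step 1: y^k = 0.0, reduced costs: (4.0, 8.0)
  x^k = (0.0, 0.0), subgradient = b - a^T x = 16.0
  y^{k+1} = 0.0 + 0.1*16.0 = 1.6
Step 2: y^k = 1.6, reduced costs: (-0.8, -1.6)
  x^k = (6.0, 6.0), subgradient = b - a^T x = -38.0
  y^{k+1} = 1.6 + 0.1*-38.0 = -2.2
Dual objective at y_2 = -2.2: reduced costs (10.6, 21.2), box minimizer x = (0.0, 0.0)
g(y_2) = b*y + (c1 - a1*y)*x1 + (c2 - a2*y)*x2 = 16*(-2.2) + 10.6*0.0 + 21.2*0.0 = -35.2 + 0.0 + 0.0 = -35.2


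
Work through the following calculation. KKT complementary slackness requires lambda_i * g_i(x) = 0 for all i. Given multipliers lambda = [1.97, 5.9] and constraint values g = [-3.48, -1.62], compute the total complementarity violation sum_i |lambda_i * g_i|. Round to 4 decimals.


KKT complementary slackness check:
lambda_1 * g_1 = 1.97 * -3.48 = -6.8556
lambda_2 * g_2 = 5.9 * -1.62 = -9.558
Total violation = 6.8556 + 9.558 = 16.4136


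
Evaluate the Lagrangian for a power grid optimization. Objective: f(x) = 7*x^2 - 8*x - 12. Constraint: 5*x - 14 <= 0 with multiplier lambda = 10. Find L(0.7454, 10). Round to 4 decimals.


Step 1: Evaluate f(x).
f(0.7454) = 7*0.7454^2 - 8*0.7454 - 12 = -14.0739
Step 2: Evaluate g(x).
g(0.7454) = 5*0.7454 - 14 = -10.273
Step 3: Compute Lagrangian.
L = -14.0739 + 10*-10.273 = -116.8039


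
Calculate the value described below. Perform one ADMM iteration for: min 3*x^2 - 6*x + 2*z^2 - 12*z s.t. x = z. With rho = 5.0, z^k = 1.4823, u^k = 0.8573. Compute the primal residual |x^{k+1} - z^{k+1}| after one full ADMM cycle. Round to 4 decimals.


ADMM iteration with rho = 5.0, z^k = 1.4823, u^k = 0.8573
Step 1: x-update.
Minimize 3*x^2 - 6*x + (5.0/2)*(x - 1.4823 + 0.8573)^2
FOC: (2*3 + 5.0)*x = 6 + 5.0*(1.4823 - 0.8573)
x^{k+1} = 0.8295
Step 2: z-update.
Minimize 2*z^2 - 12*z + (5.0/2)*(0.8295 - z + 0.8573)^2
FOC: (2*2 + 5.0)*z = 12 + 5.0*(0.8295 + 0.8573)
z^{k+1} = 2.2705
Step 3: u-update.
u^{k+1} = 0.8573 + 0.8295 - 2.2705 = -0.5836
Step 4: Primal residual = |0.8295 - 2.2705| = 1.4409


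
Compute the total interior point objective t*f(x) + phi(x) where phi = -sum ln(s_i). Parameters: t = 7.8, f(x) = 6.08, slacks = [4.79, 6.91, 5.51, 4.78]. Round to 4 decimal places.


Step 1: Compute log-barrier.
ln values: [1.5665, 1.933, 1.7066, 1.5644]
phi = -(1.5665 + 1.933 + 1.7066 + 1.5644) = -6.7705
Step 2: Compute augmented objective.
t*f(x) = 7.8*6.08 = 47.424
Total = 47.424 - 6.7705 = 40.6535


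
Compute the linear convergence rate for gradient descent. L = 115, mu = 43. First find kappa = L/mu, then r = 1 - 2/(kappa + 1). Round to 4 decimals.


Step 1: Compute the condition number.
kappa = L/mu = 115/43 = 2.6744
Step 2: Compute the convergence rate.
r = 1 - 2/(kappa + 1) = 1 - 2*mu/(L + mu) = (L - mu)/(L + mu) = 72/158 = 0.4557


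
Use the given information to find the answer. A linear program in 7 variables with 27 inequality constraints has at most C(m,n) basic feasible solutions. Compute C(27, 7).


Each vertex corresponds to some choice of n active constraints out of m, so the number of vertices is at most C(m, n) = m! / (n!(m-n)!).
m = 27, n = 7
Numerator: 27 * 26 * 25 * 24 * 23 * 22 * 21
Denominator: 7! = 5040
C(27, 7) = 888030


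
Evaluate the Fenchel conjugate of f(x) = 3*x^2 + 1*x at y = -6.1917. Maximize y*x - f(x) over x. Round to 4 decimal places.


f*(y) = sup_x {y*x - a*x^2 - b*x} = sup_x {(y-b)*x - a*x^2}
FOC: (y - b) - 2a*x = 0 => x* = (y - b)/(2a)
x* = (-6.1917 - 1)/(2*3) = -1.1986
f*(-6.1917) = (y-b)^2/(4a) = (-6.1917 - 1)^2/(4*3)
= 51.7205/12 = 4.31
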